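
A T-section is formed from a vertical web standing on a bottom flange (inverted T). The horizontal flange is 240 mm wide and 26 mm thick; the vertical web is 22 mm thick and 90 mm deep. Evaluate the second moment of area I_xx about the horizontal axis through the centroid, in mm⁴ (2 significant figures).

I_xx ≈ 6.7 × 10⁶ mm⁴

Decompose the section into non-overlapping parts with the origin at the bottom-left of its bounding rectangle.
Flange: 240 × 26, A = 6 240 mm², y = 13 mm, Ī = 351 520 mm⁴.
Web: 22 × 90, A = 1 980 mm², y = 71 mm, Ī = 1 336 500 mm⁴.
Centroid: ȳ = ΣA·y / ΣA = 26.97 mm.
Transfer each piece to the horizontal axis through the centroid using Ī + A·d² with d = y − 26.97:
  flange: d = -13.97 mm → contributes +1 569 464 mm⁴
  web: d = 44.03 mm → contributes +5 174 869 mm⁴
Total I = 6 744 333 mm⁴.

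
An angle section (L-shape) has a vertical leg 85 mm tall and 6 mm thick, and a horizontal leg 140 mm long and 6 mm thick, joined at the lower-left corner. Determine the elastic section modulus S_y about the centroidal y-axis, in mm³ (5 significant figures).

Decompose the section into non-overlapping parts with the origin at the bottom-left of its bounding rectangle.
Vertical leg: 6 × 85, A = 510 mm², x = 3 mm, Ī = 1 530 mm⁴.
Horizontal leg (remainder): 134 × 6, A = 804 mm², x = 73 mm, Ī = 1 203 052 mm⁴.
Centroid: x̄ = ΣA·x / ΣA = 45.83105 mm.
Transfer each piece to the centroidal y-axis using Ī + A·d² with d = x − 45.83105:
  vertical leg: d = -42.83105 mm → contributes +937124.4 mm⁴
  horizontal leg (remainder): d = 27.16895 mm → contributes +1 796 526 mm⁴
Total I = 2 733 650 mm⁴.
Extreme fibre distance c = 94.16895 mm; S = I/c = 29029.21 mm³.

S_y ≈ 2.9029 × 10⁴ mm³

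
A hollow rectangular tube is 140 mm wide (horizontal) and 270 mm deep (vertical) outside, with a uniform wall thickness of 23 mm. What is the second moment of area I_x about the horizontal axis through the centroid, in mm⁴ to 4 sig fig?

Break the section into simple shapes (no overlaps), measuring from the bottom-left corner of the bounding box.
Outer rectangle: 140 × 270, A = 37 800 mm², y = 135 mm, Ī = 229 635 000 mm⁴.
Inner void (subtracted): 94 × 224, A = 21 056 mm², y = 135 mm, Ī = 88 042 155 mm⁴.
By symmetry the centroid is at mid-height, ȳ = 135 mm.
All pieces are centred on the horizontal axis through the centroid, so I = ΣĪ (holes subtracted) = 141 592 845 mm⁴.

I_x ≈ 1.416 × 10⁸ mm⁴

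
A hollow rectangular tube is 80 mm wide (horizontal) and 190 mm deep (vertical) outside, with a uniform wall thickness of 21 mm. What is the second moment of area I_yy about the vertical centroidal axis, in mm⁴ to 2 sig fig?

Treat the section as a set of non-overlapping primitives; coordinates are from the bounding-box lower-left.
Outer rectangle: 80 × 190, A = 15 200 mm², x = 40 mm, Ī = 8 106 667 mm⁴.
Inner void (subtracted): 38 × 148, A = 5 624 mm², x = 40 mm, Ī = 676 755 mm⁴.
By symmetry the centroid is at mid-width, x̄ = 40 mm.
All pieces are centred on the vertical centroidal axis, so I = ΣĪ (holes subtracted) = 7 429 912 mm⁴.

I_yy ≈ 7.4 × 10⁶ mm⁴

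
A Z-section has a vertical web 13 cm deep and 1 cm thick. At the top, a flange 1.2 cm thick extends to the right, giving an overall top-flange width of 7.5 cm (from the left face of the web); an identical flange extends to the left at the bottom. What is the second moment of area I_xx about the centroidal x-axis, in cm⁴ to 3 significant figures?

I_xx ≈ 728 cm⁴

Treat the section as a set of non-overlapping primitives; coordinates are from the bounding-box lower-left.
Web: 1 × 13, A = 13 cm², y = 6.5 cm, Ī = 183.08 cm⁴.
Top flange (beyond web): 6.5 × 1.2, A = 7.8 cm², y = 12.4 cm, Ī = 0.936 cm⁴.
Bottom flange (beyond web): 6.5 × 1.2, A = 7.8 cm², y = 0.6 cm, Ī = 0.936 cm⁴.
Centroid: ȳ = ΣA·y / ΣA = 6.5 cm.
Transfer each piece to the centroidal x-axis using Ī + A·d² with d = y − 6.5:
  web: d = 0 cm → contributes +183.08 cm⁴
  top flange (beyond web): d = 5.9 cm → contributes +272.45 cm⁴
  bottom flange (beyond web): d = -5.9 cm → contributes +272.45 cm⁴
Total I = 727.99 cm⁴.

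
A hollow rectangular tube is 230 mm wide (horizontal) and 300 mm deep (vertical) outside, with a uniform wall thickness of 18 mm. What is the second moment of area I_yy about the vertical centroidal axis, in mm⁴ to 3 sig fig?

I_yy ≈ 1.44 × 10⁸ mm⁴

Break the section into simple shapes (no overlaps), measuring from the bottom-left corner of the bounding box.
Outer rectangle: 230 × 300, A = 69 000 mm², x = 115 mm, Ī = 304 175 000 mm⁴.
Inner void (subtracted): 194 × 264, A = 51 216 mm², x = 115 mm, Ī = 160 630 448 mm⁴.
By symmetry the centroid is at mid-width, x̄ = 115 mm.
All pieces are centred on the vertical centroidal axis, so I = ΣĪ (holes subtracted) = 143 544 552 mm⁴.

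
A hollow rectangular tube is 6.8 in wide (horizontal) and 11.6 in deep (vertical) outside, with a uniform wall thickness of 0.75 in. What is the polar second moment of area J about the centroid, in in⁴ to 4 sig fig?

J ≈ 608.1 in⁴

Decompose the section into non-overlapping parts with the origin at the bottom-left of its bounding rectangle.
Outer rectangle: 6.8 × 11.6, A = 78.88 in², y = 5.8 in, Ī = 884.508 in⁴.
Inner void (subtracted): 5.3 × 10.1, A = 53.53 in², y = 5.8 in, Ī = 455.05 in⁴.
By symmetry the centroid is at mid-height, ȳ = 5.8 in.
All pieces are centred on the centroidal x-axis, so I = ΣĪ (holes subtracted) = 429.458 in⁴.
Repeating about the centroidal y-axis gives I_y = 178.646 in⁴.
Polar second moment: J = I_x + I_y = 608.104 in⁴.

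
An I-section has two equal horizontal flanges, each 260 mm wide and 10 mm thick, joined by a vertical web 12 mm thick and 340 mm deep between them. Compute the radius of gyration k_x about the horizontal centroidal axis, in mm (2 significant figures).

k_x ≈ 150 mm

Treat the section as a set of non-overlapping primitives; coordinates are from the bounding-box lower-left.
Bottom flange: 260 × 10, A = 2 600 mm², y = 5 mm, Ī = 21 667 mm⁴.
Web: 12 × 340, A = 4 080 mm², y = 180 mm, Ī = 39 304 000 mm⁴.
Top flange: 260 × 10, A = 2 600 mm², y = 355 mm, Ī = 21 667 mm⁴.
By symmetry the centroid is at mid-height, ȳ = 180 mm.
Transfer each piece to the horizontal centroidal axis using Ī + A·d² with d = y − 180:
  bottom flange: d = -175 mm → contributes +79 646 667 mm⁴
  web: d = 0 mm → contributes +39 304 000 mm⁴
  top flange: d = 175 mm → contributes +79 646 667 mm⁴
Total I = 198 597 333 mm⁴.
Radius of gyration: k = √(I/A) = √(198 597 333 / 9 280) = 146.3 mm.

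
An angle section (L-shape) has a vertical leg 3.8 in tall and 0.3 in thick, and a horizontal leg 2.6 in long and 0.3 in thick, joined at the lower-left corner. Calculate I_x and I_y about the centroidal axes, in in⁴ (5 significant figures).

I_x ≈ 2.6933 in⁴, I_y ≈ 1.0391 in⁴

Split into non-overlapping primitives; take the origin at the lower-left of the bounding box.
Vertical leg: 0.3 × 3.8, A = 1.14 in², y = 1.9 in, Ī = 1.3718 in⁴.
Horizontal leg (remainder): 2.3 × 0.3, A = 0.69 in², y = 0.15 in, Ī = 0.005175 in⁴.
Centroid: ȳ = ΣA·y / ΣA = 1.240164 in.
Transfer each piece to the centroidal x-axis using Ī + A·d² with d = y − 1.240164:
  vertical leg: d = 0.6598361 in → contributes +1.868137 in⁴
  horizontal leg (remainder): d = -1.090164 in → contributes +0.8252106 in⁴
Total I = 2.693348 in⁴.
For the y-axis: x̄ = 0.6401639 in.
Repeating about the centroidal y-axis gives I_y = 1.039148 in⁴.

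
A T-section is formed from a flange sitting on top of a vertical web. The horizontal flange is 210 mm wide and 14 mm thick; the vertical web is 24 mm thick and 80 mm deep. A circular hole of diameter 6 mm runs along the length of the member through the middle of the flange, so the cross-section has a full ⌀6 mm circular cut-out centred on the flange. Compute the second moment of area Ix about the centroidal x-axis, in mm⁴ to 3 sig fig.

Decompose the section into non-overlapping parts with the origin at the bottom-left of its bounding rectangle.
Flange: 210 × 14, A = 2 940 mm², y = 87 mm, Ī = 48 020 mm⁴.
Web: 24 × 80, A = 1 920 mm², y = 40 mm, Ī = 1 024 000 mm⁴.
Hole (subtracted): ⌀6, A = 28.274 mm², y = 87 mm, Ī = 63.617 mm⁴.
Centroid: ȳ = ΣA·y / ΣA = 68.323 mm.
Transfer each piece to the centroidal x-axis using Ī + A·d² with d = y − 68.323:
  flange: d = 18.677 mm → contributes +1 073 533 mm⁴
  web: d = -28.323 mm → contributes +2 564 257 mm⁴
  hole: d = 18.677 mm → contributes −9926.1 mm⁴
Total I = 3 627 864 mm⁴.

Ix ≈ 3.63 × 10⁶ mm⁴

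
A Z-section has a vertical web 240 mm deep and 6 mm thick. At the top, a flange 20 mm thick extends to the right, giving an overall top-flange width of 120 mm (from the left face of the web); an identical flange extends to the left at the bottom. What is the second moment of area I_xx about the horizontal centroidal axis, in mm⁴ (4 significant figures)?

I_xx ≈ 6.224 × 10⁷ mm⁴

Split into non-overlapping primitives; take the origin at the lower-left of the bounding box.
Web: 6 × 240, A = 1 440 mm², y = 120 mm, Ī = 6 912 000 mm⁴.
Top flange (beyond web): 114 × 20, A = 2 280 mm², y = 230 mm, Ī = 76 000 mm⁴.
Bottom flange (beyond web): 114 × 20, A = 2 280 mm², y = 10 mm, Ī = 76 000 mm⁴.
Centroid: ȳ = ΣA·y / ΣA = 120 mm.
Transfer each piece to the horizontal centroidal axis using Ī + A·d² with d = y − 120:
  web: d = 0 mm → contributes +6 912 000 mm⁴
  top flange (beyond web): d = 110 mm → contributes +27 664 000 mm⁴
  bottom flange (beyond web): d = -110 mm → contributes +27 664 000 mm⁴
Total I = 62 240 000 mm⁴.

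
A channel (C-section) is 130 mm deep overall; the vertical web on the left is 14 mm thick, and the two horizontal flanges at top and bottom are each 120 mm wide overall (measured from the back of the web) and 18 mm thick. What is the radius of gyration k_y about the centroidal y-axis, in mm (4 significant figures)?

Break the section into simple shapes (no overlaps), measuring from the bottom-left corner of the bounding box.
Web: 14 × 130, A = 1 820 mm², x = 7 mm, Ī = 29726.7 mm⁴.
Top flange (beyond web): 106 × 18, A = 1 908 mm², x = 67 mm, Ī = 1 786 524 mm⁴.
Bottom flange (beyond web): 106 × 18, A = 1 908 mm², x = 67 mm, Ī = 1 786 524 mm⁴.
Centroid: x̄ = ΣA·x / ΣA = 47.6246 mm.
Transfer each piece to the centroidal y-axis using Ī + A·d² with d = x − 47.6246:
  web: d = -40.6246 mm → contributes +3 033 372 mm⁴
  top flange (beyond web): d = 19.3754 mm → contributes +2 502 802 mm⁴
  bottom flange (beyond web): d = 19.3754 mm → contributes +2 502 802 mm⁴
Total I = 8 038 976 mm⁴.
Radius of gyration: k = √(I/A) = √(8 038 976 / 5 636) = 37.7672 mm.

k_y ≈ 37.77 mm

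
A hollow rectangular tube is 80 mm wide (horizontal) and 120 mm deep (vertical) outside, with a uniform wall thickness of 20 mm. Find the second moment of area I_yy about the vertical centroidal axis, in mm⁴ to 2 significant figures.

I_yy ≈ 4.7 × 10⁶ mm⁴

Treat the section as a set of non-overlapping primitives; coordinates are from the bounding-box lower-left.
Outer rectangle: 80 × 120, A = 9 600 mm², x = 40 mm, Ī = 5 120 000 mm⁴.
Inner void (subtracted): 40 × 80, A = 3 200 mm², x = 40 mm, Ī = 426 667 mm⁴.
By symmetry the centroid is at mid-width, x̄ = 40 mm.
All pieces are centred on the vertical centroidal axis, so I = ΣĪ (holes subtracted) = 4 693 333 mm⁴.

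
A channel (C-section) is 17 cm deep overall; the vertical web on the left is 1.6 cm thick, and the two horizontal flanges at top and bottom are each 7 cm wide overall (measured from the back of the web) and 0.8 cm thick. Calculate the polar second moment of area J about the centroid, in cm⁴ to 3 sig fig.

Break the section into simple shapes (no overlaps), measuring from the bottom-left corner of the bounding box.
Web: 1.6 × 17, A = 27.2 cm², y = 8.5 cm, Ī = 655.07 cm⁴.
Top flange (beyond web): 5.4 × 0.8, A = 4.32 cm², y = 16.6 cm, Ī = 0.2304 cm⁴.
Bottom flange (beyond web): 5.4 × 0.8, A = 4.32 cm², y = 0.4 cm, Ī = 0.2304 cm⁴.
By symmetry the centroid is at mid-height, ȳ = 8.5 cm.
Transfer each piece to the centroidal x-axis using Ī + A·d² with d = y − 8.5:
  web: d = 0 cm → contributes +655.07 cm⁴
  top flange (beyond web): d = 8.1 cm → contributes +283.67 cm⁴
  bottom flange (beyond web): d = -8.1 cm → contributes +283.67 cm⁴
Total I = 1222.4 cm⁴.
For the y-axis: x̄ = 1.6438 cm.
Repeating about the centroidal y-axis gives I_y = 107.12 cm⁴.
Polar second moment: J = I_x + I_y = 1329.5 cm⁴.

J ≈ 1330 cm⁴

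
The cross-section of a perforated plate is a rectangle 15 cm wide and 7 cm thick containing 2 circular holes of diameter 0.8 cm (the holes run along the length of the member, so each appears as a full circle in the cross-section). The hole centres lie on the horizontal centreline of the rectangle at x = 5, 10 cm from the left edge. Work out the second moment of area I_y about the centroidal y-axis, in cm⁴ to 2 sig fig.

I_y ≈ 2000 cm⁴

Break the section into simple shapes (no overlaps), measuring from the bottom-left corner of the bounding box.
Plate: 15 × 7, A = 105 cm², x = 7.5 cm, Ī = 1 969 cm⁴.
Hole 1 (subtracted): ⌀0.8, A = 0.5027 cm², x = 5 cm, Ī = 0.02011 cm⁴.
Hole 2 (subtracted): ⌀0.8, A = 0.5027 cm², x = 10 cm, Ī = 0.02011 cm⁴.
By symmetry the centroid is at mid-width, x̄ = 7.5 cm.
Transfer each piece to the centroidal y-axis using Ī + A·d² with d = x − 7.5:
  plate: d = 0 cm → contributes +1 969 cm⁴
  hole 1: d = -2.5 cm → contributes −3.162 cm⁴
  hole 2: d = 2.5 cm → contributes −3.162 cm⁴
Total I = 1 962 cm⁴.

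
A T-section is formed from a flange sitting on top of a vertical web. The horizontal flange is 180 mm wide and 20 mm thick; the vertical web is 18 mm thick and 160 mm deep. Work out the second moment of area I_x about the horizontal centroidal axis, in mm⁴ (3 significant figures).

I_x ≈ 1.92 × 10⁷ mm⁴

Treat the section as a set of non-overlapping primitives; coordinates are from the bounding-box lower-left.
Flange: 180 × 20, A = 3 600 mm², y = 170 mm, Ī = 120 000 mm⁴.
Web: 18 × 160, A = 2 880 mm², y = 80 mm, Ī = 6 144 000 mm⁴.
Centroid: ȳ = ΣA·y / ΣA = 130 mm.
Transfer each piece to the horizontal centroidal axis using Ī + A·d² with d = y − 130:
  flange: d = 40 mm → contributes +5 880 000 mm⁴
  web: d = -50 mm → contributes +13 344 000 mm⁴
Total I = 19 224 000 mm⁴.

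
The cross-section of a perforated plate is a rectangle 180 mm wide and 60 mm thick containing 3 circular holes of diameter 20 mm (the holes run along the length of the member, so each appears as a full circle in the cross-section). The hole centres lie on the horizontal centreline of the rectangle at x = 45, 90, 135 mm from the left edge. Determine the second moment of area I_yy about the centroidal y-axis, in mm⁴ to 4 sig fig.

I_yy ≈ 2.786 × 10⁷ mm⁴

Treat the section as a set of non-overlapping primitives; coordinates are from the bounding-box lower-left.
Plate: 180 × 60, A = 10 800 mm², x = 90 mm, Ī = 29 160 000 mm⁴.
Hole 1 (subtracted): ⌀20, A = 314.159 mm², x = 45 mm, Ī = 7853.98 mm⁴.
Hole 2 (subtracted): ⌀20, A = 314.159 mm², x = 90 mm, Ī = 7853.98 mm⁴.
Hole 3 (subtracted): ⌀20, A = 314.159 mm², x = 135 mm, Ī = 7853.98 mm⁴.
By symmetry the centroid is at mid-width, x̄ = 90 mm.
Transfer each piece to the centroidal y-axis using Ī + A·d² with d = x − 90:
  plate: d = 0 mm → contributes +29 160 000 mm⁴
  hole 1: d = -45 mm → contributes −644 026 mm⁴
  hole 2: d = 0 mm → contributes −7853.98 mm⁴
  hole 3: d = 45 mm → contributes −644 026 mm⁴
Total I = 27 864 093 mm⁴.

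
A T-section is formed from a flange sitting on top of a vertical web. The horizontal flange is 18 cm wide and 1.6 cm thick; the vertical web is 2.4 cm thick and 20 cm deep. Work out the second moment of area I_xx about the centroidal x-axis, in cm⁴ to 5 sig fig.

Decompose the section into non-overlapping parts with the origin at the bottom-left of its bounding rectangle.
Flange: 18 × 1.6, A = 28.8 cm², y = 20.8 cm, Ī = 6.144 cm⁴.
Web: 2.4 × 20, A = 48 cm², y = 10 cm, Ī = 1 600 cm⁴.
Centroid: ȳ = ΣA·y / ΣA = 14.05 cm.
Transfer each piece to the centroidal x-axis using Ī + A·d² with d = y − 14.05:
  flange: d = 6.75 cm → contributes +1318.344 cm⁴
  web: d = -4.05 cm → contributes +2387.32 cm⁴
Total I = 3705.664 cm⁴.

I_xx ≈ 3705.7 cm⁴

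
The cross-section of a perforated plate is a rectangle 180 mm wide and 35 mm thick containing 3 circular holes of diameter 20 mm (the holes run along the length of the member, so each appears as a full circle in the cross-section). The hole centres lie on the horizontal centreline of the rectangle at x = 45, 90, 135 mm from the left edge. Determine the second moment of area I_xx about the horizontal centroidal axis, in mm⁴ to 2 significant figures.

I_xx ≈ 6.2 × 10⁵ mm⁴

Split into non-overlapping primitives; take the origin at the lower-left of the bounding box.
Plate: 180 × 35, A = 6 300 mm², y = 17.5 mm, Ī = 643 125 mm⁴.
Hole 1 (subtracted): ⌀20, A = 314.2 mm², y = 17.5 mm, Ī = 7 854 mm⁴.
Hole 2 (subtracted): ⌀20, A = 314.2 mm², y = 17.5 mm, Ī = 7 854 mm⁴.
Hole 3 (subtracted): ⌀20, A = 314.2 mm², y = 17.5 mm, Ī = 7 854 mm⁴.
By symmetry the centroid is at mid-height, ȳ = 17.5 mm.
All pieces are centred on the horizontal centroidal axis, so I = ΣĪ (holes subtracted) = 619 563 mm⁴.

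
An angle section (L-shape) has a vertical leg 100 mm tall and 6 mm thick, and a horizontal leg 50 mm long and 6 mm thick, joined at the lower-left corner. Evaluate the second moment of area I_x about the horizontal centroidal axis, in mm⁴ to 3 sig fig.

I_x ≈ 9.06 × 10⁵ mm⁴

Treat the section as a set of non-overlapping primitives; coordinates are from the bounding-box lower-left.
Vertical leg: 6 × 100, A = 600 mm², y = 50 mm, Ī = 500 000 mm⁴.
Horizontal leg (remainder): 44 × 6, A = 264 mm², y = 3 mm, Ī = 792 mm⁴.
Centroid: ȳ = ΣA·y / ΣA = 35.639 mm.
Transfer each piece to the horizontal centroidal axis using Ī + A·d² with d = y − 35.639:
  vertical leg: d = 14.361 mm → contributes +623 745 mm⁴
  horizontal leg (remainder): d = -32.639 mm → contributes +282 030 mm⁴
Total I = 905 775 mm⁴.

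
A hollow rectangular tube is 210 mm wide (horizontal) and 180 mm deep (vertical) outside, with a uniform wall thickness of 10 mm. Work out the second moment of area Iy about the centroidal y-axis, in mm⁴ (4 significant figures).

Iy ≈ 4.746 × 10⁷ mm⁴

Split into non-overlapping primitives; take the origin at the lower-left of the bounding box.
Outer rectangle: 210 × 180, A = 37 800 mm², x = 105 mm, Ī = 138 915 000 mm⁴.
Inner void (subtracted): 190 × 160, A = 30 400 mm², x = 105 mm, Ī = 91 453 333 mm⁴.
By symmetry the centroid is at mid-width, x̄ = 105 mm.
All pieces are centred on the centroidal y-axis, so I = ΣĪ (holes subtracted) = 47 461 667 mm⁴.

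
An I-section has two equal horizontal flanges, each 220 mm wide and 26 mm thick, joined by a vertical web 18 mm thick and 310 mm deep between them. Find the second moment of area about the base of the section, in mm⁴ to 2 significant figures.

I_base ≈ 9.3 × 10⁸ mm⁴

Break the section into simple shapes (no overlaps), measuring from the bottom-left corner of the bounding box.
Bottom flange: 220 × 26, A = 5 720 mm², y = 13 mm, Ī = 322 227 mm⁴.
Web: 18 × 310, A = 5 580 mm², y = 181 mm, Ī = 44 686 500 mm⁴.
Top flange: 220 × 26, A = 5 720 mm², y = 349 mm, Ī = 322 227 mm⁴.
Transfer each piece to the base of the section using Ī + A·d² with d = y − 0:
  bottom flange: d = 13 mm → contributes +1 288 907 mm⁴
  web: d = 181 mm → contributes +227 492 880 mm⁴
  top flange: d = 349 mm → contributes +697 023 947 mm⁴
Total I = 925 805 733 mm⁴.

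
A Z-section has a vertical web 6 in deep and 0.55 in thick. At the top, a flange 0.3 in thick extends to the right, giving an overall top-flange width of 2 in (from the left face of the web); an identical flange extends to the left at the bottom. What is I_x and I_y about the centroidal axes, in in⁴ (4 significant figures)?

I_x ≈ 16.97 in⁴, I_y ≈ 1.106 in⁴

Break the section into simple shapes (no overlaps), measuring from the bottom-left corner of the bounding box.
Web: 0.55 × 6, A = 3.3 in², y = 3 in, Ī = 9.9 in⁴.
Top flange (beyond web): 1.45 × 0.3, A = 0.435 in², y = 5.85 in, Ī = 0.0032625 in⁴.
Bottom flange (beyond web): 1.45 × 0.3, A = 0.435 in², y = 0.15 in, Ī = 0.0032625 in⁴.
Centroid: ȳ = ΣA·y / ΣA = 3 in.
Transfer each piece to the centroidal x-axis using Ī + A·d² with d = y − 3:
  web: d = 0 in → contributes +9.9 in⁴
  top flange (beyond web): d = 2.85 in → contributes +3.53655 in⁴
  bottom flange (beyond web): d = -2.85 in → contributes +3.53655 in⁴
Total I = 16.9731 in⁴.
For the y-axis: x̄ = 1.725 in.
Repeating about the centroidal y-axis gives I_y = 1.10562 in⁴.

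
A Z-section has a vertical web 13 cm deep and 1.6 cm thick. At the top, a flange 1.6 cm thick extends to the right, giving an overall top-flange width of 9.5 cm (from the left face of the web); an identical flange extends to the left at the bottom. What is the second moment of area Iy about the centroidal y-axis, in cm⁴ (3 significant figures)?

Treat the section as a set of non-overlapping primitives; coordinates are from the bounding-box lower-left.
Web: 1.6 × 13, A = 20.8 cm², x = 8.7 cm, Ī = 4.4373 cm⁴.
Top flange (beyond web): 7.9 × 1.6, A = 12.64 cm², x = 13.45 cm, Ī = 65.739 cm⁴.
Bottom flange (beyond web): 7.9 × 1.6, A = 12.64 cm², x = 3.95 cm, Ī = 65.739 cm⁴.
Centroid: x̄ = ΣA·x / ΣA = 8.7 cm.
Transfer each piece to the centroidal y-axis using Ī + A·d² with d = x − 8.7:
  web: d = 0 cm → contributes +4.4373 cm⁴
  top flange (beyond web): d = 4.75 cm → contributes +350.93 cm⁴
  bottom flange (beyond web): d = -4.75 cm → contributes +350.93 cm⁴
Total I = 706.29 cm⁴.

Iy ≈ 706 cm⁴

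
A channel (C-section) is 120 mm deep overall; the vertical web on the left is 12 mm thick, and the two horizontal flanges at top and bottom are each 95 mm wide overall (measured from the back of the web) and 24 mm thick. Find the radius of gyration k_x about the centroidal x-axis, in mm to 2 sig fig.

Treat the section as a set of non-overlapping primitives; coordinates are from the bounding-box lower-left.
Web: 12 × 120, A = 1 440 mm², y = 60 mm, Ī = 1 728 000 mm⁴.
Top flange (beyond web): 83 × 24, A = 1 992 mm², y = 108 mm, Ī = 95 616 mm⁴.
Bottom flange (beyond web): 83 × 24, A = 1 992 mm², y = 12 mm, Ī = 95 616 mm⁴.
By symmetry the centroid is at mid-height, ȳ = 60 mm.
Transfer each piece to the centroidal x-axis using Ī + A·d² with d = y − 60:
  web: d = 0 mm → contributes +1 728 000 mm⁴
  top flange (beyond web): d = 48 mm → contributes +4 685 184 mm⁴
  bottom flange (beyond web): d = -48 mm → contributes +4 685 184 mm⁴
Total I = 11 098 368 mm⁴.
Radius of gyration: k = √(I/A) = √(11 098 368 / 5 424) = 45.23 mm.

k_x ≈ 45 mm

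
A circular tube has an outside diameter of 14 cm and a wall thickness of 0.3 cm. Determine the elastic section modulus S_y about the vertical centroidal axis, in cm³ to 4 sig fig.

S_y ≈ 43.30 cm³

Break the section into simple shapes (no overlaps), measuring from the bottom-left corner of the bounding box.
Outer circle: ⌀14, A = 153.938 cm², x = 7 cm, Ī = 1885.74 cm⁴.
Bore (subtracted): ⌀13.4, A = 141.026 cm², x = 7 cm, Ī = 1582.67 cm⁴.
By symmetry the centroid is at mid-width, x̄ = 7 cm.
All pieces are centred on the vertical centroidal axis, so I = ΣĪ (holes subtracted) = 303.076 cm⁴.
Extreme fibre distance c = 7 cm; S = I/c = 43.2965 cm³.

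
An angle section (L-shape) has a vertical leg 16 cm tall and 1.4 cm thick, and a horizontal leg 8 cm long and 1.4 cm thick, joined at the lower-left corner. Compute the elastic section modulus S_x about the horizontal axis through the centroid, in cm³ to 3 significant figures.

S_x ≈ 81.7 cm³

Treat the section as a set of non-overlapping primitives; coordinates are from the bounding-box lower-left.
Vertical leg: 1.4 × 16, A = 22.4 cm², y = 8 cm, Ī = 477.87 cm⁴.
Horizontal leg (remainder): 6.6 × 1.4, A = 9.24 cm², y = 0.7 cm, Ī = 1.5092 cm⁴.
Centroid: ȳ = ΣA·y / ΣA = 5.8681 cm.
Transfer each piece to the horizontal axis through the centroid using Ī + A·d² with d = y − 5.8681:
  vertical leg: d = 2.1319 cm → contributes +579.67 cm⁴
  horizontal leg (remainder): d = -5.1681 cm → contributes +248.31 cm⁴
Total I = 827.98 cm⁴.
Extreme fibre distance c = 10.132 cm; S = I/c = 81.72 cm³.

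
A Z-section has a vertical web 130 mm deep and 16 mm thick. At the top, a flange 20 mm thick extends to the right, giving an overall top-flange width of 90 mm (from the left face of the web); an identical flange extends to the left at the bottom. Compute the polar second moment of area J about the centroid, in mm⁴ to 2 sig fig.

Treat the section as a set of non-overlapping primitives; coordinates are from the bounding-box lower-left.
Web: 16 × 130, A = 2 080 mm², y = 65 mm, Ī = 2 929 333 mm⁴.
Top flange (beyond web): 74 × 20, A = 1 480 mm², y = 120 mm, Ī = 49 333 mm⁴.
Bottom flange (beyond web): 74 × 20, A = 1 480 mm², y = 10 mm, Ī = 49 333 mm⁴.
Centroid: ȳ = ΣA·y / ΣA = 65 mm.
Transfer each piece to the centroidal x-axis using Ī + A·d² with d = y − 65:
  web: d = 0 mm → contributes +2 929 333 mm⁴
  top flange (beyond web): d = 55 mm → contributes +4 526 333 mm⁴
  bottom flange (beyond web): d = -55 mm → contributes +4 526 333 mm⁴
Total I = 11 982 000 mm⁴.
For the y-axis: x̄ = 82 mm.
Repeating about the centroidal y-axis gives I_y = 7 389 120 mm⁴.
Polar second moment: J = I_x + I_y = 19 371 120 mm⁴.

J ≈ 1.9 × 10⁷ mm⁴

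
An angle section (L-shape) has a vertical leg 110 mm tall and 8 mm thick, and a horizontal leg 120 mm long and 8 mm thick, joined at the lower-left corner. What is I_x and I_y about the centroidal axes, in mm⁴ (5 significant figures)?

Break the section into simple shapes (no overlaps), measuring from the bottom-left corner of the bounding box.
Vertical leg: 8 × 110, A = 880 mm², y = 55 mm, Ī = 887333.3 mm⁴.
Horizontal leg (remainder): 112 × 8, A = 896 mm², y = 4 mm, Ī = 4778.667 mm⁴.
Centroid: ȳ = ΣA·y / ΣA = 29.27027 mm.
Transfer each piece to the centroidal x-axis using Ī + A·d² with d = y − 29.27027:
  vertical leg: d = 25.72973 mm → contributes +1 469 910 mm⁴
  horizontal leg (remainder): d = -25.27027 mm → contributes +576952.2 mm⁴
Total I = 2 046 862 mm⁴.
For the y-axis: x̄ = 34.27027 mm.
Repeating about the centroidal y-axis gives I_y = 2 539 582 mm⁴.

I_x ≈ 2.0469 × 10⁶ mm⁴, I_y ≈ 2.5396 × 10⁶ mm⁴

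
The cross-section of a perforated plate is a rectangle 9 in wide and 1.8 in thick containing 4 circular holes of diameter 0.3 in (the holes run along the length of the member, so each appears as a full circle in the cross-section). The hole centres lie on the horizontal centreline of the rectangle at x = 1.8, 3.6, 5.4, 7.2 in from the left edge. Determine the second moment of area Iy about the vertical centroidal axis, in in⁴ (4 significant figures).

Split into non-overlapping primitives; take the origin at the lower-left of the bounding box.
Plate: 9 × 1.8, A = 16.2 in², x = 4.5 in, Ī = 109.35 in⁴.
Hole 1 (subtracted): ⌀0.3, A = 0.0706858 in², x = 1.8 in, Ī = 0.000397608 in⁴.
Hole 2 (subtracted): ⌀0.3, A = 0.0706858 in², x = 3.6 in, Ī = 0.000397608 in⁴.
Hole 3 (subtracted): ⌀0.3, A = 0.0706858 in², x = 5.4 in, Ī = 0.000397608 in⁴.
Hole 4 (subtracted): ⌀0.3, A = 0.0706858 in², x = 7.2 in, Ī = 0.000397608 in⁴.
By symmetry the centroid is at mid-width, x̄ = 4.5 in.
Transfer each piece to the vertical centroidal axis using Ī + A·d² with d = x − 4.5:
  plate: d = 0 in → contributes +109.35 in⁴
  hole 1: d = -2.7 in → contributes −0.515697 in⁴
  hole 2: d = -0.9 in → contributes −0.0576531 in⁴
  hole 3: d = 0.9 in → contributes −0.0576531 in⁴
  hole 4: d = 2.7 in → contributes −0.515697 in⁴
Total I = 108.203 in⁴.

Iy ≈ 108.2 in⁴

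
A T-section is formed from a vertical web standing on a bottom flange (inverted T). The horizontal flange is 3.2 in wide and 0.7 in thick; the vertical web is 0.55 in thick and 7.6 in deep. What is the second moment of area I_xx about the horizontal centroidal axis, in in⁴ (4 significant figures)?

Break the section into simple shapes (no overlaps), measuring from the bottom-left corner of the bounding box.
Flange: 3.2 × 0.7, A = 2.24 in², y = 0.35 in, Ī = 0.0914667 in⁴.
Web: 0.55 × 7.6, A = 4.18 in², y = 4.5 in, Ī = 20.1197 in⁴.
Centroid: ȳ = ΣA·y / ΣA = 3.05202 in.
Transfer each piece to the horizontal centroidal axis using Ī + A·d² with d = y − 3.05202:
  flange: d = -2.70202 in → contributes +16.4456 in⁴
  web: d = 1.44798 in → contributes +28.8837 in⁴
Total I = 45.3292 in⁴.

I_xx ≈ 45.33 in⁴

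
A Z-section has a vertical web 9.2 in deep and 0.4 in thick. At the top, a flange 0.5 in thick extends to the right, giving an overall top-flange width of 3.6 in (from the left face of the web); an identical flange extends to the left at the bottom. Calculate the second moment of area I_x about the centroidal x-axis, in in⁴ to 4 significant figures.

I_x ≈ 86.57 in⁴

Break the section into simple shapes (no overlaps), measuring from the bottom-left corner of the bounding box.
Web: 0.4 × 9.2, A = 3.68 in², y = 4.6 in, Ī = 25.9563 in⁴.
Top flange (beyond web): 3.2 × 0.5, A = 1.6 in², y = 8.95 in, Ī = 0.0333333 in⁴.
Bottom flange (beyond web): 3.2 × 0.5, A = 1.6 in², y = 0.25 in, Ī = 0.0333333 in⁴.
Centroid: ȳ = ΣA·y / ΣA = 4.6 in.
Transfer each piece to the centroidal x-axis using Ī + A·d² with d = y − 4.6:
  web: d = 0 in → contributes +25.9563 in⁴
  top flange (beyond web): d = 4.35 in → contributes +30.3093 in⁴
  bottom flange (beyond web): d = -4.35 in → contributes +30.3093 in⁴
Total I = 86.5749 in⁴.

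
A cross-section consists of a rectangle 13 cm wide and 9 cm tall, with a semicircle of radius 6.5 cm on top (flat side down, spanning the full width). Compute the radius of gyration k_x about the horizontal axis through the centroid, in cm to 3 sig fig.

k_x ≈ 4.19 cm

Break the section into simple shapes (no overlaps), measuring from the bottom-left corner of the bounding box.
Rectangular body: 13 × 9, A = 117 cm², y = 4.5 cm, Ī = 789.75 cm⁴.
Semicircular cap: semicircle r = 6.5, A = 66.366 cm², y = 11.759 cm, Ī = 195.92 cm⁴.
Centroid: ȳ = ΣA·y / ΣA = 7.1272 cm.
Transfer each piece to the horizontal axis through the centroid using Ī + A·d² with d = y − 7.1272:
  rectangular body: d = -2.6272 cm → contributes +1597.3 cm⁴
  semicircular cap: d = 4.6315 cm → contributes +1619.5 cm⁴
Total I = 3216.8 cm⁴.
Radius of gyration: k = √(I/A) = √(3216.8 / 183.37) = 4.1885 cm.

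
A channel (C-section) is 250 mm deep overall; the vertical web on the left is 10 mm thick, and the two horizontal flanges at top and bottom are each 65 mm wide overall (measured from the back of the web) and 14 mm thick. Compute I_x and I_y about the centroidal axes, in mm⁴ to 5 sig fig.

I_x ≈ 3.4489 × 10⁷ mm⁴, I_y ≈ 1.4156 × 10⁶ mm⁴

Split into non-overlapping primitives; take the origin at the lower-left of the bounding box.
Web: 10 × 250, A = 2 500 mm², y = 125 mm, Ī = 13 020 833 mm⁴.
Top flange (beyond web): 55 × 14, A = 770 mm², y = 243 mm, Ī = 12576.67 mm⁴.
Bottom flange (beyond web): 55 × 14, A = 770 mm², y = 7 mm, Ī = 12576.67 mm⁴.
By symmetry the centroid is at mid-height, ȳ = 125 mm.
Transfer each piece to the centroidal x-axis using Ī + A·d² with d = y − 125:
  web: d = 0 mm → contributes +13 020 833 mm⁴
  top flange (beyond web): d = 118 mm → contributes +10 734 057 mm⁴
  bottom flange (beyond web): d = -118 mm → contributes +10 734 057 mm⁴
Total I = 34 488 947 mm⁴.
For the y-axis: x̄ = 17.38861 mm.
Repeating about the centroidal y-axis gives I_y = 1 415 617 mm⁴.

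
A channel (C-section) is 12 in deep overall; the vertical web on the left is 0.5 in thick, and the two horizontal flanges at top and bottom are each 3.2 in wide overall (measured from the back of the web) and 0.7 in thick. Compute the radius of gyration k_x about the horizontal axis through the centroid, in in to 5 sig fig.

k_x ≈ 4.4403 in

Treat the section as a set of non-overlapping primitives; coordinates are from the bounding-box lower-left.
Web: 0.5 × 12, A = 6 in², y = 6 in, Ī = 72 in⁴.
Top flange (beyond web): 2.7 × 0.7, A = 1.89 in², y = 11.65 in, Ī = 0.077175 in⁴.
Bottom flange (beyond web): 2.7 × 0.7, A = 1.89 in², y = 0.35 in, Ī = 0.077175 in⁴.
By symmetry the centroid is at mid-height, ȳ = 6 in.
Transfer each piece to the horizontal axis through the centroid using Ī + A·d² with d = y − 6:
  web: d = 0 in → contributes +72 in⁴
  top flange (beyond web): d = 5.65 in → contributes +60.4107 in⁴
  bottom flange (beyond web): d = -5.65 in → contributes +60.4107 in⁴
Total I = 192.8214 in⁴.
Radius of gyration: k = √(I/A) = √(192.8214 / 9.78) = 4.440258 in.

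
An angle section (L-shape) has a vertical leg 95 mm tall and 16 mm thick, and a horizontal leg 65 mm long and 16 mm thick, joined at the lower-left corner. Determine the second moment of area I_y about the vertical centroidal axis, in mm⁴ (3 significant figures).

Split into non-overlapping primitives; take the origin at the lower-left of the bounding box.
Vertical leg: 16 × 95, A = 1 520 mm², x = 8 mm, Ī = 32 427 mm⁴.
Horizontal leg (remainder): 49 × 16, A = 784 mm², x = 40.5 mm, Ī = 156 865 mm⁴.
Centroid: x̄ = ΣA·x / ΣA = 19.059 mm.
Transfer each piece to the vertical centroidal axis using Ī + A·d² with d = x − 19.059:
  vertical leg: d = -11.059 mm → contributes +218 326 mm⁴
  horizontal leg (remainder): d = 21.441 mm → contributes +517 282 mm⁴
Total I = 735 608 mm⁴.

I_y ≈ 7.36 × 10⁵ mm⁴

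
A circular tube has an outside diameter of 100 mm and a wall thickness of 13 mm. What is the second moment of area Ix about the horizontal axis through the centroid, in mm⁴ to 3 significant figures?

Ix ≈ 3.44 × 10⁶ mm⁴

Break the section into simple shapes (no overlaps), measuring from the bottom-left corner of the bounding box.
Outer circle: ⌀100, A = 7 854 mm², y = 50 mm, Ī = 4 908 739 mm⁴.
Bore (subtracted): ⌀74, A = 4300.8 mm², y = 50 mm, Ī = 1 471 963 mm⁴.
By symmetry the centroid is at mid-height, ȳ = 50 mm.
All pieces are centred on the horizontal axis through the centroid, so I = ΣĪ (holes subtracted) = 3 436 776 mm⁴.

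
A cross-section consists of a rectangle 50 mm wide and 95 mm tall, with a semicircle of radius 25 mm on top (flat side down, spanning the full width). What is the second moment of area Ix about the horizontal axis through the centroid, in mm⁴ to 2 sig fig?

Ix ≈ 6.4 × 10⁶ mm⁴

Treat the section as a set of non-overlapping primitives; coordinates are from the bounding-box lower-left.
Rectangular body: 50 × 95, A = 4 750 mm², y = 47.5 mm, Ī = 3 572 396 mm⁴.
Semicircular cap: semicircle r = 25, A = 981.7 mm², y = 105.6 mm, Ī = 42 874 mm⁴.
Centroid: ȳ = ΣA·y / ΣA = 57.45 mm.
Transfer each piece to the horizontal axis through the centroid using Ī + A·d² with d = y − 57.45:
  rectangular body: d = -9.953 mm → contributes +4 042 968 mm⁴
  semicircular cap: d = 48.16 mm → contributes +2 319 646 mm⁴
Total I = 6 362 614 mm⁴.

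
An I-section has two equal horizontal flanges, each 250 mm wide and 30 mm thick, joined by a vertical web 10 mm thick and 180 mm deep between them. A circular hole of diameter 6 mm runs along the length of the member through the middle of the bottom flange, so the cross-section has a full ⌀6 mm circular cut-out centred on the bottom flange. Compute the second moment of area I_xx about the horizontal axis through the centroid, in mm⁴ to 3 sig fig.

I_xx ≈ 1.71 × 10⁸ mm⁴

Split into non-overlapping primitives; take the origin at the lower-left of the bounding box.
Bottom flange: 250 × 30, A = 7 500 mm², y = 15 mm, Ī = 562 500 mm⁴.
Web: 10 × 180, A = 1 800 mm², y = 120 mm, Ī = 4 860 000 mm⁴.
Top flange: 250 × 30, A = 7 500 mm², y = 225 mm, Ī = 562 500 mm⁴.
Hole (subtracted): ⌀6, A = 28.274 mm², y = 15 mm, Ī = 63.617 mm⁴.
Centroid: ȳ = ΣA·y / ΣA = 120.18 mm.
Transfer each piece to the horizontal axis through the centroid using Ī + A·d² with d = y − 120.18:
  bottom flange: d = -105.18 mm → contributes +83 529 030 mm⁴
  web: d = -0.17701 mm → contributes +4 860 056 mm⁴
  top flange: d = 104.82 mm → contributes +82 971 440 mm⁴
  hole: d = -105.18 mm → contributes −312 840 mm⁴
Total I = 171 047 686 mm⁴.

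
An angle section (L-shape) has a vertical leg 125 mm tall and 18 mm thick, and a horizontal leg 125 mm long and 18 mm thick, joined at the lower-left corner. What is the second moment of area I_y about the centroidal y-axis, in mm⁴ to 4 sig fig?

I_y ≈ 5.952 × 10⁶ mm⁴

Split into non-overlapping primitives; take the origin at the lower-left of the bounding box.
Vertical leg: 18 × 125, A = 2 250 mm², x = 9 mm, Ī = 60 750 mm⁴.
Horizontal leg (remainder): 107 × 18, A = 1 926 mm², x = 71.5 mm, Ī = 1 837 565 mm⁴.
Centroid: x̄ = ΣA·x / ΣA = 37.8254 mm.
Transfer each piece to the centroidal y-axis using Ī + A·d² with d = x − 37.8254:
  vertical leg: d = -28.8254 mm → contributes +1 930 287 mm⁴
  horizontal leg (remainder): d = 33.6746 mm → contributes +4 021 603 mm⁴
Total I = 5 951 891 mm⁴.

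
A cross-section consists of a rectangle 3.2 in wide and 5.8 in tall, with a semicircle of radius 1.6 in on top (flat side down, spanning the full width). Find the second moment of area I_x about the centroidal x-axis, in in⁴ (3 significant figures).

Decompose the section into non-overlapping parts with the origin at the bottom-left of its bounding rectangle.
Rectangular body: 3.2 × 5.8, A = 18.56 in², y = 2.9 in, Ī = 52.03 in⁴.
Semicircular cap: semicircle r = 1.6, A = 4.0212 in², y = 6.4791 in, Ī = 0.7193 in⁴.
Centroid: ȳ = ΣA·y / ΣA = 3.5374 in.
Transfer each piece to the centroidal x-axis using Ī + A·d² with d = y − 3.5374:
  rectangular body: d = -0.63735 in → contributes +59.569 in⁴
  semicircular cap: d = 2.9417 in → contributes +35.518 in⁴
Total I = 95.087 in⁴.

I_x ≈ 95.1 in⁴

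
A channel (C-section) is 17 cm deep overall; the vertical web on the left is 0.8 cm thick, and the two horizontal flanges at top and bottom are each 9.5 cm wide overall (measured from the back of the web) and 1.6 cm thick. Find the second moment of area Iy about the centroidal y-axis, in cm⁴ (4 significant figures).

Iy ≈ 382.5 cm⁴

Split into non-overlapping primitives; take the origin at the lower-left of the bounding box.
Web: 0.8 × 17, A = 13.6 cm², x = 0.4 cm, Ī = 0.725333 cm⁴.
Top flange (beyond web): 8.7 × 1.6, A = 13.92 cm², x = 5.15 cm, Ī = 87.8004 cm⁴.
Bottom flange (beyond web): 8.7 × 1.6, A = 13.92 cm², x = 5.15 cm, Ī = 87.8004 cm⁴.
Centroid: x̄ = ΣA·x / ΣA = 3.59112 cm.
Transfer each piece to the centroidal y-axis using Ī + A·d² with d = x − 3.59112:
  web: d = -3.19112 cm → contributes +139.217 cm⁴
  top flange (beyond web): d = 1.55888 cm → contributes +121.628 cm⁴
  bottom flange (beyond web): d = 1.55888 cm → contributes +121.628 cm⁴
Total I = 382.472 cm⁴.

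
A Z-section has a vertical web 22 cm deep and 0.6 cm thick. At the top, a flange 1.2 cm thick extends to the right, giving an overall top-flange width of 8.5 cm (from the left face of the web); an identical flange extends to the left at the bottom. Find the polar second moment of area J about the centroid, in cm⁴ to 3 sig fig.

Decompose the section into non-overlapping parts with the origin at the bottom-left of its bounding rectangle.
Web: 0.6 × 22, A = 13.2 cm², y = 11 cm, Ī = 532.4 cm⁴.
Top flange (beyond web): 7.9 × 1.2, A = 9.48 cm², y = 21.4 cm, Ī = 1.1376 cm⁴.
Bottom flange (beyond web): 7.9 × 1.2, A = 9.48 cm², y = 0.6 cm, Ī = 1.1376 cm⁴.
Centroid: ȳ = ΣA·y / ΣA = 11 cm.
Transfer each piece to the centroidal x-axis using Ī + A·d² with d = y − 11:
  web: d = 0 cm → contributes +532.4 cm⁴
  top flange (beyond web): d = 10.4 cm → contributes +1026.5 cm⁴
  bottom flange (beyond web): d = -10.4 cm → contributes +1026.5 cm⁴
Total I = 2585.4 cm⁴.
For the y-axis: x̄ = 8.2 cm.
Repeating about the centroidal y-axis gives I_y = 441.47 cm⁴.
Polar second moment: J = I_x + I_y = 3026.9 cm⁴.

J ≈ 3030 cm⁴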